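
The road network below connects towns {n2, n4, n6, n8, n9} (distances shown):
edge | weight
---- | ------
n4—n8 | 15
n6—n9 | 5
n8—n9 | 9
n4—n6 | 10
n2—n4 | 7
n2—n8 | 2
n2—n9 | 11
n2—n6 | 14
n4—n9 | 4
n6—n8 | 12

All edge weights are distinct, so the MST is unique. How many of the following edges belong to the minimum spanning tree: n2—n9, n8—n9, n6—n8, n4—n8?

0

Kruskal's algorithm — process edges by increasing weight (ties by edge label):
n2—n8 (2): add. Components now {n2,n8} {n9} {n6} {n4}
n4—n9 (4): add. Components now {n2,n8} {n4,n9} {n6}
n6—n9 (5): add. Components now {n2,n8} {n4,n6,n9}
n2—n4 (7): add. Components now {n2,n4,n6,n8,n9}
MST edge set: {n2—n8, n4—n9, n6—n9, n2—n4}.
Of the listed edges, {} are in the MST → 0.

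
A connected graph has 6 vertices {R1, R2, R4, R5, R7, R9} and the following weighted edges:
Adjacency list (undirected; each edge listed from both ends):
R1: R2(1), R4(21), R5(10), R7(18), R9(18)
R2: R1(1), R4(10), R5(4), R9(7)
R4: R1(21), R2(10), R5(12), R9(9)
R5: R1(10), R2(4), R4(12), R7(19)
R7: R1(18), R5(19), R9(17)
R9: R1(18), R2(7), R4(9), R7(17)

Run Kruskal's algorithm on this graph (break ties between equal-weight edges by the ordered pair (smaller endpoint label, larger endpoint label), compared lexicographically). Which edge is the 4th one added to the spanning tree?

R4-R9

Sort edges by weight, then run Kruskal:
R1 R2 (1): add — endpoints in different components.
R2 R5 (4): add — endpoints in different components.
R2 R9 (7): add — endpoints in different components.
R4 R9 (9): add — endpoints in different components.
R1 R5 (10): skip — R1 and R5 already connected.
R2 R4 (10): skip — R2 and R4 already connected.
R4 R5 (12): skip — R5 and R4 already connected.
R7 R9 (17): add — endpoints in different components.
The 4th edge added is R4 R9.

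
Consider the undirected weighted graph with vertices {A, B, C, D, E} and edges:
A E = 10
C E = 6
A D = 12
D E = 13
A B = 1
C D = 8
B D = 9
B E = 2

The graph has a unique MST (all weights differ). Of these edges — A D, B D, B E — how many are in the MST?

Sort edges by weight, then run Kruskal:
A B (1): add — endpoints in different components.
B E (2): add — endpoints in different components.
C E (6): add — endpoints in different components.
C D (8): add — endpoints in different components.
MST edge set: {A B, B E, C E, C D}.
Of the listed edges, {B E} are in the MST → 1.

1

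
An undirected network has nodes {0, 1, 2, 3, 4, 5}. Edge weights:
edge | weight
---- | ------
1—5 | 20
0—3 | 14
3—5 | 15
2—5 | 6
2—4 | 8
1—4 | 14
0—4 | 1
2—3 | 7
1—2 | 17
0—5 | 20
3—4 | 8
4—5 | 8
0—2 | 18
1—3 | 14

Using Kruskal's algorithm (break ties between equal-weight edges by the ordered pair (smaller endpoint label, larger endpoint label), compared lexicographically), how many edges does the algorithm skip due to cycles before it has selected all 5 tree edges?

Kruskal: consider edges lightest-first.
0—4 (1): add — endpoints in different components.
2—5 (6): add — endpoints in different components.
2—3 (7): add — endpoints in different components.
2—4 (8): add — endpoints in different components.
3—4 (8): skip — 3 and 4 already connected.
4—5 (8): skip — 4 and 5 already connected.
0—3 (14): skip — 0 and 3 already connected.
1—3 (14): add — endpoints in different components.
Edges rejected before the tree was complete: 3.

3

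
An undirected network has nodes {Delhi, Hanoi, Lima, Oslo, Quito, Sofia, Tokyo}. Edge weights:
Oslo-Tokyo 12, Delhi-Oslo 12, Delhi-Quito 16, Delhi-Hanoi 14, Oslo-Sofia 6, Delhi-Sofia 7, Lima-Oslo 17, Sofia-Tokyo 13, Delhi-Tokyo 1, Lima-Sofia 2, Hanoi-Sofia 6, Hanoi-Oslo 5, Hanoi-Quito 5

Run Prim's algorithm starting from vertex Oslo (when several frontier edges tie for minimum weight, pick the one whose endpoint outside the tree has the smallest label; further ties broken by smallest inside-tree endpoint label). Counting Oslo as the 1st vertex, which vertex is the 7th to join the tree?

Prim, starting at Oslo.
Step 1: cheapest edge leaving the tree is Hanoi-Oslo (5); add Hanoi.
Step 2: cheapest edge leaving the tree is Hanoi-Quito (5); add Quito.
Step 3: cheapest edge leaving the tree is Hanoi-Sofia (6); add Sofia.
Step 4: cheapest edge leaving the tree is Lima-Sofia (2); add Lima.
Step 5: cheapest edge leaving the tree is Delhi-Sofia (7); add Delhi.
Step 6: cheapest edge leaving the tree is Delhi-Tokyo (1); add Tokyo.
Vertex order: Oslo, Hanoi, Quito, Sofia, Lima, Delhi, Tokyo. The 7th vertex is Tokyo.

Tokyo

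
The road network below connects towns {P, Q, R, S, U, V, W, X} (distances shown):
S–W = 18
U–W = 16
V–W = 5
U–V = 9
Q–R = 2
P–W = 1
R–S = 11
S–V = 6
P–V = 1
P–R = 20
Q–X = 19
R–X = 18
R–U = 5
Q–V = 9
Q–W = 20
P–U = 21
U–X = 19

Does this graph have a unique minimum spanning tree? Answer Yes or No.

Sort edges by weight, then run Kruskal:
P–V (1): add — endpoints in different components.
P–W (1): add — endpoints in different components.
Q–R (2): add — endpoints in different components.
R–U (5): add — endpoints in different components.
V–W (5): skip — W and V already connected.
S–V (6): add — endpoints in different components.
Q–V (9): add — endpoints in different components.
U–V (9): skip — U and V already connected.
R–S (11): skip — R and S already connected.
U–W (16): skip — U and W already connected.
R–X (18): add — endpoints in different components.
Non-tree edge U–V has weight 9, equal to the heaviest edge on its tree cycle — swapping gives another MST of the same weight. Not unique.

No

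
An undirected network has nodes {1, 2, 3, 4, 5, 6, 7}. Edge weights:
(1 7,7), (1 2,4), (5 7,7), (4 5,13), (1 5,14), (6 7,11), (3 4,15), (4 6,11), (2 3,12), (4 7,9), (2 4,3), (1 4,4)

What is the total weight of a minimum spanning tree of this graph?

Prim's algorithm from 3:
Step 1: frontier [2 3 12, 3 4 15] → take 2 3 (12); add 2.
Step 2: frontier [2 4 3, 1 2 4, 3 4 15] → take 2 4 (3); add 4.
Step 3: frontier [1 2 4, 1 4 4, 4 7 9, 4 6 11, 4 5 13] → take 1 2 (4); add 1.
Step 4: frontier [1 7 7, 1 5 14, 4 7 9, 4 6 11, 4 5 13] → take 1 7 (7); add 7.
Step 5: frontier [1 5 14, 4 6 11, 4 5 13, 5 7 7, 6 7 11] → take 5 7 (7); add 5.
Step 6: frontier [4 6 11, 6 7 11] → take 4 6 (11); add 6.
MST edges: 2 3, 2 4, 1 2, 1 7, 5 7, 4 6; total weight 12+3+4+7+7+11 = 44.

44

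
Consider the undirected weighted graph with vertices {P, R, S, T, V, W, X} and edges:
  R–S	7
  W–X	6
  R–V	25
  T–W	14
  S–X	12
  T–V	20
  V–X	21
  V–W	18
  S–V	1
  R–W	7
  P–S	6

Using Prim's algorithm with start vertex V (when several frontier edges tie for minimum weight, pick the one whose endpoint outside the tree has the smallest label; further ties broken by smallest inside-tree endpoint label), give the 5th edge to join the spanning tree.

Prim, starting at V.
Step 1: cheapest edge leaving the tree is S–V (1); add S.
Step 2: cheapest edge leaving the tree is P–S (6); add P.
Step 3: cheapest edge leaving the tree is R–S (7); add R.
Step 4: cheapest edge leaving the tree is R–W (7); add W.
Step 5: cheapest edge leaving the tree is W–X (6); add X.
Step 6: cheapest edge leaving the tree is T–W (14); add T.
The 5th edge added is W–X.

W-X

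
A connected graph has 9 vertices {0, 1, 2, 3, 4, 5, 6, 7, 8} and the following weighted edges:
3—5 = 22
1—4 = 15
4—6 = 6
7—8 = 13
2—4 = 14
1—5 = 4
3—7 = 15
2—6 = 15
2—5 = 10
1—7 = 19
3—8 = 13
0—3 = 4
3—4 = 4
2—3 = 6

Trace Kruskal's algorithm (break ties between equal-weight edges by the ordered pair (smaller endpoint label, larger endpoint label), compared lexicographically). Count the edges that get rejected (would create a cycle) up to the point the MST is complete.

Sort edges by weight, then run Kruskal:
0—3 (4): add — endpoints in different components.
1—5 (4): add — endpoints in different components.
3—4 (4): add — endpoints in different components.
2—3 (6): add — endpoints in different components.
4—6 (6): add — endpoints in different components.
2—5 (10): add — endpoints in different components.
3—8 (13): add — endpoints in different components.
7—8 (13): add — endpoints in different components.
Edges rejected before the tree was complete: 0.

0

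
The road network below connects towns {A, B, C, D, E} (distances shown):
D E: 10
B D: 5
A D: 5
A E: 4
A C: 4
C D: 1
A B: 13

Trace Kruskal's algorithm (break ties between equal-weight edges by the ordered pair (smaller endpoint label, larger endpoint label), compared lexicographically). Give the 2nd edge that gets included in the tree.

A-C

Sort edges by weight, then run Kruskal:
C D (1): add — endpoints in different components.
A C (4): add — endpoints in different components.
A E (4): add — endpoints in different components.
A D (5): skip — A and D already connected.
B D (5): add — endpoints in different components.
The 2nd edge added is A C.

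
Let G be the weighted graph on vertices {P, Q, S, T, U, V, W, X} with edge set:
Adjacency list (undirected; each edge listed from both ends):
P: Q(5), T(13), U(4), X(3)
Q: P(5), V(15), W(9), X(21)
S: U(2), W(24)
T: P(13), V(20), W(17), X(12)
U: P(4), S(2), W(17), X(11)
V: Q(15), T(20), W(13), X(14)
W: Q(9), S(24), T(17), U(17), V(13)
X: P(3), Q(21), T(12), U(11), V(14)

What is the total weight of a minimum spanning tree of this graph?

Kruskal's algorithm — process edges by increasing weight (ties by edge label):
S–U (2): add — endpoints in different components.
P–X (3): add — endpoints in different components.
P–U (4): add — endpoints in different components.
P–Q (5): add — endpoints in different components.
Q–W (9): add — endpoints in different components.
U–X (11): skip — X and U already connected.
T–X (12): add — endpoints in different components.
P–T (13): skip — T and P already connected.
V–W (13): add — endpoints in different components.
MST edges: S–U, P–X, P–U, P–Q, Q–W, T–X, V–W; total weight 2+3+4+5+9+12+13 = 48.

48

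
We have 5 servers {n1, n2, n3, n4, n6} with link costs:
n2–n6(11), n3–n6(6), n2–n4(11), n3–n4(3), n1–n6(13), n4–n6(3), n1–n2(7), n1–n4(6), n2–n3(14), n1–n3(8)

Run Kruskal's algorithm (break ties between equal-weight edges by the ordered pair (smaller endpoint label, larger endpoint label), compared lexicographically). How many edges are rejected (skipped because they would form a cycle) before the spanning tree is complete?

1

Sort edges by weight, then run Kruskal:
n3–n4 (3): add — endpoints in different components.
n4–n6 (3): add — endpoints in different components.
n1–n4 (6): add — endpoints in different components.
n3–n6 (6): skip — n3 and n6 already connected.
n1–n2 (7): add — endpoints in different components.
Edges rejected before the tree was complete: 1.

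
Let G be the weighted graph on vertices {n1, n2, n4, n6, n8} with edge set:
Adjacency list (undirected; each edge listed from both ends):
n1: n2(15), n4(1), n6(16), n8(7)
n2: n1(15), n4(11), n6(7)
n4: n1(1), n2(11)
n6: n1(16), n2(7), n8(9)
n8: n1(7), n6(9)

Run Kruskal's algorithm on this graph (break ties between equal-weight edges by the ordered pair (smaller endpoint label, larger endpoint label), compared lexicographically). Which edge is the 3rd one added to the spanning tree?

n2-n6

Kruskal's algorithm — process edges by increasing weight (ties by edge label):
n1 n4 (1): add. Components now {n6} {n1,n4} {n8} {n2}
n1 n8 (7): add. Components now {n6} {n1,n4,n8} {n2}
n2 n6 (7): add. Components now {n2,n6} {n1,n4,n8}
n6 n8 (9): add. Components now {n1,n2,n4,n6,n8}
The 3rd edge added is n2 n6.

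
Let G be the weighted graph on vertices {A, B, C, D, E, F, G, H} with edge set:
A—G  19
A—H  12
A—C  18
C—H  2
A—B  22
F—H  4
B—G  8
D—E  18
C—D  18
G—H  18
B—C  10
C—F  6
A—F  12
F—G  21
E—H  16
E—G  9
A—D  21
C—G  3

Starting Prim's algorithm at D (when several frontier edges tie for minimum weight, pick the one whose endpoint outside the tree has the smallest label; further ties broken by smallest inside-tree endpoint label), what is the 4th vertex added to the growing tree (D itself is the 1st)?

G

Prim, starting at D.
Step 1: cheapest edge leaving the tree is C—D (18); add C.
Step 2: cheapest edge leaving the tree is C—H (2); add H.
Step 3: cheapest edge leaving the tree is C—G (3); add G.
Step 4: cheapest edge leaving the tree is F—H (4); add F.
Step 5: cheapest edge leaving the tree is B—G (8); add B.
Step 6: cheapest edge leaving the tree is E—G (9); add E.
Step 7: cheapest edge leaving the tree is A—F (12); add A.
Vertex order: D, C, H, G, F, B, E, A. The 4th vertex is G.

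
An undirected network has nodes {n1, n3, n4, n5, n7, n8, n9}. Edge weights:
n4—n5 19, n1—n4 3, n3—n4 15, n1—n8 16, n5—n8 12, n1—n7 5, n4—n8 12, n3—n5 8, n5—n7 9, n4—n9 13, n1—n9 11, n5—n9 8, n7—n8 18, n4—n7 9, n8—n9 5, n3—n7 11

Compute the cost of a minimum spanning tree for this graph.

38

Grow the tree from n9 using Prim:
Step 1: cheapest edge leaving the tree is n8—n9 (5); add n8.
Step 2: cheapest edge leaving the tree is n5—n9 (8); add n5.
Step 3: cheapest edge leaving the tree is n3—n5 (8); add n3.
Step 4: cheapest edge leaving the tree is n5—n7 (9); add n7.
Step 5: cheapest edge leaving the tree is n1—n7 (5); add n1.
Step 6: cheapest edge leaving the tree is n1—n4 (3); add n4.
MST edges: n8—n9, n5—n9, n3—n5, n5—n7, n1—n7, n1—n4; total weight 5+8+8+9+5+3 = 38.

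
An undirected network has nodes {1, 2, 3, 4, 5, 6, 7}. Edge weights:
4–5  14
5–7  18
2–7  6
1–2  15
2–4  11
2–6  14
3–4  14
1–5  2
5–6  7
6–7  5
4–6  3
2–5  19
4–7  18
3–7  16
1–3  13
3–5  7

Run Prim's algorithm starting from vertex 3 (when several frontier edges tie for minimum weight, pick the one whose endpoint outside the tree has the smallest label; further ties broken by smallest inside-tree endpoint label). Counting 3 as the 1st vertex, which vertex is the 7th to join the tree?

2

Grow the tree from 3 using Prim:
Step 1: cheapest edge leaving the tree is 3–5 (7); add 5.
Step 2: cheapest edge leaving the tree is 1–5 (2); add 1.
Step 3: cheapest edge leaving the tree is 5–6 (7); add 6.
Step 4: cheapest edge leaving the tree is 4–6 (3); add 4.
Step 5: cheapest edge leaving the tree is 6–7 (5); add 7.
Step 6: cheapest edge leaving the tree is 2–7 (6); add 2.
Vertex order: 3, 5, 1, 6, 4, 7, 2. The 7th vertex is 2.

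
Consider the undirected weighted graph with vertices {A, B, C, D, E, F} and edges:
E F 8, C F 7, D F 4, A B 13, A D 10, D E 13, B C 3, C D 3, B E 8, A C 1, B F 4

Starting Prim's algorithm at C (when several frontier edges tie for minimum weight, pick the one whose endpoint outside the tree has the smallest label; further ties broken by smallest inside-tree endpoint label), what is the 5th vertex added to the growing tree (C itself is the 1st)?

Prim's algorithm from C:
Step 1: frontier [A C 1, B C 3, C D 3, C F 7] → take A C (1); add A.
Step 2: frontier [A D 10, A B 13, B C 3, C D 3, C F 7] → take B C (3); add B.
Step 3: frontier [A D 10, B F 4, B E 8, C D 3, C F 7] → take C D (3); add D.
Step 4: frontier [B F 4, B E 8, C F 7, D F 4, D E 13] → take B F (4); add F.
Step 5: frontier [B E 8, D E 13, E F 8] → take B E (8); add E.
Vertex order: C, A, B, D, F, E. The 5th vertex is F.

F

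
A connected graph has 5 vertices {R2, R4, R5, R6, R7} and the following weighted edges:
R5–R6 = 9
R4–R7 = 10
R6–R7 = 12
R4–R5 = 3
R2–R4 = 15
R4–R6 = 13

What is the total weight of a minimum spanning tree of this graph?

Kruskal's algorithm — process edges by increasing weight (ties by edge label):
R4–R5 (3): add — endpoints in different components.
R5–R6 (9): add — endpoints in different components.
R4–R7 (10): add — endpoints in different components.
R6–R7 (12): skip — R7 and R6 already connected.
R4–R6 (13): skip — R6 and R4 already connected.
R2–R4 (15): add — endpoints in different components.
MST edges: R4–R5, R5–R6, R4–R7, R2–R4; total weight 3+9+10+15 = 37.

37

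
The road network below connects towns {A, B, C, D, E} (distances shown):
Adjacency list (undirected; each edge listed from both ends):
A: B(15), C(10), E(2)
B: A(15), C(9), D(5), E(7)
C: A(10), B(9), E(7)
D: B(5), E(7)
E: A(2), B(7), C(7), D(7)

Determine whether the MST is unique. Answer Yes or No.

Sort edges by weight, then run Kruskal:
A-E (2): add. Components now {A,E} {B} {C} {D}
B-D (5): add. Components now {A,E} {B,D} {C}
B-E (7): add. Components now {A,B,D,E} {C}
C-E (7): add. Components now {A,B,C,D,E}
Non-tree edge D-E has weight 7, equal to the heaviest edge on its tree cycle — swapping gives another MST of the same weight. Not unique.

No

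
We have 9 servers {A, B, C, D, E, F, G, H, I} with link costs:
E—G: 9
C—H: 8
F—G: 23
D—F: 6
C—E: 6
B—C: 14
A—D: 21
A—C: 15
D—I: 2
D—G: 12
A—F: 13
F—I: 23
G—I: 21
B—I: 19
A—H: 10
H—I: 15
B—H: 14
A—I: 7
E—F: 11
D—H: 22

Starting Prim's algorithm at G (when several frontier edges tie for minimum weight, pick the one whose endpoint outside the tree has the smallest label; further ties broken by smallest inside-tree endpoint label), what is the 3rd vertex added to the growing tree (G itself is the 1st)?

C

Grow the tree from G using Prim:
Step 1: cheapest edge leaving the tree is E—G (9); add E.
Step 2: cheapest edge leaving the tree is C—E (6); add C.
Step 3: cheapest edge leaving the tree is C—H (8); add H.
Step 4: cheapest edge leaving the tree is A—H (10); add A.
Step 5: cheapest edge leaving the tree is A—I (7); add I.
Step 6: cheapest edge leaving the tree is D—I (2); add D.
Step 7: cheapest edge leaving the tree is D—F (6); add F.
Step 8: cheapest edge leaving the tree is B—C (14); add B.
Vertex order: G, E, C, H, A, I, D, F, B. The 3rd vertex is C.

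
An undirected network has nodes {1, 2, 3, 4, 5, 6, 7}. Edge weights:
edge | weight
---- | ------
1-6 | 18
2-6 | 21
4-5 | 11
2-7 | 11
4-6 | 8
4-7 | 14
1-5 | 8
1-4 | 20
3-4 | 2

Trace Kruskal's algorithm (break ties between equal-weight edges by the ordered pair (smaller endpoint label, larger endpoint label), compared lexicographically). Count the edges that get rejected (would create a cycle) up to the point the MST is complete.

0

Sort edges by weight, then run Kruskal:
3-4 (2): add — endpoints in different components.
1-5 (8): add — endpoints in different components.
4-6 (8): add — endpoints in different components.
2-7 (11): add — endpoints in different components.
4-5 (11): add — endpoints in different components.
4-7 (14): add — endpoints in different components.
Edges rejected before the tree was complete: 0.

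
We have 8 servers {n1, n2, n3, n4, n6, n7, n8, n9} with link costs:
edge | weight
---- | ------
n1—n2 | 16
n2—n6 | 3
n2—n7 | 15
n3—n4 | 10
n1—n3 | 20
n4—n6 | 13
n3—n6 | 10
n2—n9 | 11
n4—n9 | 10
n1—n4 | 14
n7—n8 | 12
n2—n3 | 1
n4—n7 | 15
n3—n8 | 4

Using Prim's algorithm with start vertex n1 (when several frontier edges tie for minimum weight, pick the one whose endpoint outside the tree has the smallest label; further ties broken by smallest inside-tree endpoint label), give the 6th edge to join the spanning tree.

Prim's algorithm from n1:
Step 1: frontier [n1—n4 14, n1—n2 16, n1—n3 20] → take n1—n4 (14); add n4.
Step 2: frontier [n1—n2 16, n1—n3 20, n3—n4 10, n4—n9 10, n4—n6 13, n4—n7 15] → take n3—n4 (10); add n3.
Step 3: frontier [n1—n2 16, n2—n3 1, n3—n8 4, n3—n6 10, n4—n9 10, n4—n6 13, n4—n7 15] → take n2—n3 (1); add n2.
Step 4: frontier [n2—n6 3, n2—n9 11, n2—n7 15, n3—n8 4, n3—n6 10, n4—n9 10, n4—n6 13, n4—n7 15] → take n2—n6 (3); add n6.
Step 5: frontier [n2—n9 11, n2—n7 15, n3—n8 4, n4—n9 10, n4—n7 15] → take n3—n8 (4); add n8.
Step 6: frontier [n2—n9 11, n2—n7 15, n4—n9 10, n4—n7 15, n7—n8 12] → take n4—n9 (10); add n9.
Step 7: frontier [n2—n7 15, n4—n7 15, n7—n8 12] → take n7—n8 (12); add n7.
The 6th edge added is n4—n9.

n4-n9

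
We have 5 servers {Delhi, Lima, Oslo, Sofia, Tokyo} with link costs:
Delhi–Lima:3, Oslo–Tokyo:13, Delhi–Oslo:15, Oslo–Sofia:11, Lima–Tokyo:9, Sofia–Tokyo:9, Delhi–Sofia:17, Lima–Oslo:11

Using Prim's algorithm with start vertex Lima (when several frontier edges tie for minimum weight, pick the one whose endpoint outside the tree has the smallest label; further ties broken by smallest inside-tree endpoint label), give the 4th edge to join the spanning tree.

Lima-Oslo

Grow the tree from Lima using Prim:
Step 1: frontier [Delhi–Lima 3, Lima–Tokyo 9, Lima–Oslo 11] → take Delhi–Lima (3); add Delhi.
Step 2: frontier [Delhi–Oslo 15, Delhi–Sofia 17, Lima–Tokyo 9, Lima–Oslo 11] → take Lima–Tokyo (9); add Tokyo.
Step 3: frontier [Delhi–Oslo 15, Delhi–Sofia 17, Lima–Oslo 11, Sofia–Tokyo 9, Oslo–Tokyo 13] → take Sofia–Tokyo (9); add Sofia.
Step 4: frontier [Delhi–Oslo 15, Lima–Oslo 11, Oslo–Sofia 11, Oslo–Tokyo 13] → take Lima–Oslo (11); add Oslo.
The 4th edge added is Lima–Oslo.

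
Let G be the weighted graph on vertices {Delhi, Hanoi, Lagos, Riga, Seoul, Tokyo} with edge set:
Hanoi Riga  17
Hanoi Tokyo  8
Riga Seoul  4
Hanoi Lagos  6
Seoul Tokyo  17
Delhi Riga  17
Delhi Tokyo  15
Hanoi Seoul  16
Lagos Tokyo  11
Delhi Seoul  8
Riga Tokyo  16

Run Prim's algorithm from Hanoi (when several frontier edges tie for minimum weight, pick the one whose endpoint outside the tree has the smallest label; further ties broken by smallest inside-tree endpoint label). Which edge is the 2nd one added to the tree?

Hanoi-Tokyo

Prim's algorithm from Hanoi:
Step 1: frontier [Hanoi Lagos 6, Hanoi Tokyo 8, Hanoi Seoul 16, Hanoi Riga 17] → take Hanoi Lagos (6); add Lagos.
Step 2: frontier [Hanoi Tokyo 8, Hanoi Seoul 16, Hanoi Riga 17, Lagos Tokyo 11] → take Hanoi Tokyo (8); add Tokyo.
Step 3: frontier [Hanoi Seoul 16, Hanoi Riga 17, Delhi Tokyo 15, Riga Tokyo 16, Seoul Tokyo 17] → take Delhi Tokyo (15); add Delhi.
Step 4: frontier [Delhi Seoul 8, Delhi Riga 17, Hanoi Seoul 16, Hanoi Riga 17, Riga Tokyo 16, Seoul Tokyo 17] → take Delhi Seoul (8); add Seoul.
Step 5: frontier [Delhi Riga 17, Hanoi Riga 17, Riga Seoul 4, Riga Tokyo 16] → take Riga Seoul (4); add Riga.
The 2nd edge added is Hanoi Tokyo.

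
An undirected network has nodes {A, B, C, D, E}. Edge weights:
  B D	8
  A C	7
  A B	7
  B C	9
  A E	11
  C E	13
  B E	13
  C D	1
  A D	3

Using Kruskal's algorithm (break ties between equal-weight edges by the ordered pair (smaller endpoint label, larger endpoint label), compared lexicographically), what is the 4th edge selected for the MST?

Kruskal's algorithm — process edges by increasing weight (ties by edge label):
C D (1): add — endpoints in different components.
A D (3): add — endpoints in different components.
A B (7): add — endpoints in different components.
A C (7): skip — A and C already connected.
B D (8): skip — B and D already connected.
B C (9): skip — B and C already connected.
A E (11): add — endpoints in different components.
The 4th edge added is A E.

A-E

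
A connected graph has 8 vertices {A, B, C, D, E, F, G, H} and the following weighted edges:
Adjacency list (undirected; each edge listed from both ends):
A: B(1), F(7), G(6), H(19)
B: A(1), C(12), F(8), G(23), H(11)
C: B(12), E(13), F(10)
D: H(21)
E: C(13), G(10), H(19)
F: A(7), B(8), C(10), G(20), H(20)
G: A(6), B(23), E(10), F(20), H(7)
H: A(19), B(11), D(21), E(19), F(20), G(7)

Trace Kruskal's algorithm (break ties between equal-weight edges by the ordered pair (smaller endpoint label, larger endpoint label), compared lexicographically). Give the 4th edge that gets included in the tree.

Kruskal: consider edges lightest-first.
A—B (1): add — endpoints in different components.
A—G (6): add — endpoints in different components.
A—F (7): add — endpoints in different components.
G—H (7): add — endpoints in different components.
B—F (8): skip — B and F already connected.
C—F (10): add — endpoints in different components.
E—G (10): add — endpoints in different components.
B—H (11): skip — B and H already connected.
B—C (12): skip — B and C already connected.
C—E (13): skip — C and E already connected.
A—H (19): skip — A and H already connected.
E—H (19): skip — E and H already connected.
F—G (20): skip — F and G already connected.
F—H (20): skip — F and H already connected.
D—H (21): add — endpoints in different components.
The 4th edge added is G—H.

G-H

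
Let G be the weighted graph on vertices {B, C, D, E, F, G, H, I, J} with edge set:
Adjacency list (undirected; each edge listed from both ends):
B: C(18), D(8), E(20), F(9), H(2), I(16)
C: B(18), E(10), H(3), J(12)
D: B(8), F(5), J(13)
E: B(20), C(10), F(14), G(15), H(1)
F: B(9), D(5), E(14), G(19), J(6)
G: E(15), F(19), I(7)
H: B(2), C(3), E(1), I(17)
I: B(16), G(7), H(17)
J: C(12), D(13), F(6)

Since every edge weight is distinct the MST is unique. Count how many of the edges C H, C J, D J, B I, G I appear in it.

Kruskal: consider edges lightest-first.
E H (1): add — endpoints in different components.
B H (2): add — endpoints in different components.
C H (3): add — endpoints in different components.
D F (5): add — endpoints in different components.
F J (6): add — endpoints in different components.
G I (7): add — endpoints in different components.
B D (8): add — endpoints in different components.
B F (9): skip — B and F already connected.
C E (10): skip — C and E already connected.
C J (12): skip — C and J already connected.
D J (13): skip — D and J already connected.
E F (14): skip — E and F already connected.
E G (15): add — endpoints in different components.
MST edge set: {E H, B H, C H, D F, F J, G I, B D, E G}.
Of the listed edges, {C H, G I} are in the MST → 2.

2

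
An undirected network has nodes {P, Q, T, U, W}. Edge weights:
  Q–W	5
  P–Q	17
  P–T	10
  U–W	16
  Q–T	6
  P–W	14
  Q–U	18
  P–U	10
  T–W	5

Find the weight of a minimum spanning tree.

30

Prim, starting at Q.
Step 1: frontier [Q–W 5, Q–T 6, P–Q 17, Q–U 18] → take Q–W (5); add W.
Step 2: frontier [Q–T 6, P–Q 17, Q–U 18, T–W 5, P–W 14, U–W 16] → take T–W (5); add T.
Step 3: frontier [P–Q 17, Q–U 18, P–T 10, P–W 14, U–W 16] → take P–T (10); add P.
Step 4: frontier [P–U 10, Q–U 18, U–W 16] → take P–U (10); add U.
MST edges: Q–W, T–W, P–T, P–U; total weight 5+5+10+10 = 30.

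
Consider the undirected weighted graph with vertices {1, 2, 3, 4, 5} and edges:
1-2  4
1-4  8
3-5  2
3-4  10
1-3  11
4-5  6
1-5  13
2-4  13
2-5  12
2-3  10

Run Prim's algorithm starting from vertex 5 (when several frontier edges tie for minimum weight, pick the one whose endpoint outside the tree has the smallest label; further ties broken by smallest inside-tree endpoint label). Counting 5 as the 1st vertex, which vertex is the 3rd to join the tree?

Prim's algorithm from 5:
Step 1: frontier [3-5 2, 4-5 6, 2-5 12, 1-5 13] → take 3-5 (2); add 3.
Step 2: frontier [2-3 10, 3-4 10, 1-3 11, 4-5 6, 2-5 12, 1-5 13] → take 4-5 (6); add 4.
Step 3: frontier [2-3 10, 1-3 11, 1-4 8, 2-4 13, 2-5 12, 1-5 13] → take 1-4 (8); add 1.
Step 4: frontier [1-2 4, 2-3 10, 2-4 13, 2-5 12] → take 1-2 (4); add 2.
Vertex order: 5, 3, 4, 1, 2. The 3rd vertex is 4.

4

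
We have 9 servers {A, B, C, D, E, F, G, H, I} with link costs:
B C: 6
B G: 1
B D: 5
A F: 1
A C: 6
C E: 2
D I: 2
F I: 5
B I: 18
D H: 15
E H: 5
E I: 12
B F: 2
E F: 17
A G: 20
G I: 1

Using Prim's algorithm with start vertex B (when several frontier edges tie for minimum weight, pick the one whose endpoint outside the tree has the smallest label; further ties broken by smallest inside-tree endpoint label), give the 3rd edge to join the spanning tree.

Grow the tree from B using Prim:
Step 1: cheapest edge leaving the tree is B G (1); add G.
Step 2: cheapest edge leaving the tree is G I (1); add I.
Step 3: cheapest edge leaving the tree is D I (2); add D.
Step 4: cheapest edge leaving the tree is B F (2); add F.
Step 5: cheapest edge leaving the tree is A F (1); add A.
Step 6: cheapest edge leaving the tree is A C (6); add C.
Step 7: cheapest edge leaving the tree is C E (2); add E.
Step 8: cheapest edge leaving the tree is E H (5); add H.
The 3rd edge added is D I.

D-I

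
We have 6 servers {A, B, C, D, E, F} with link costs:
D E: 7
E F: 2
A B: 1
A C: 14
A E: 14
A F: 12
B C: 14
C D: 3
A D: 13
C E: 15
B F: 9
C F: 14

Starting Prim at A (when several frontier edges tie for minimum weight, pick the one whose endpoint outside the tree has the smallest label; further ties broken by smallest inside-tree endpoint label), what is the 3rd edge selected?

E-F

Prim, starting at A.
Step 1: frontier [A B 1, A F 12, A D 13, A C 14, A E 14] → take A B (1); add B.
Step 2: frontier [A F 12, A D 13, A C 14, A E 14, B F 9, B C 14] → take B F (9); add F.
Step 3: frontier [A D 13, A C 14, A E 14, B C 14, E F 2, C F 14] → take E F (2); add E.
Step 4: frontier [A D 13, A C 14, B C 14, D E 7, C E 15, C F 14] → take D E (7); add D.
Step 5: frontier [A C 14, B C 14, C D 3, C E 15, C F 14] → take C D (3); add C.
The 3rd edge added is E F.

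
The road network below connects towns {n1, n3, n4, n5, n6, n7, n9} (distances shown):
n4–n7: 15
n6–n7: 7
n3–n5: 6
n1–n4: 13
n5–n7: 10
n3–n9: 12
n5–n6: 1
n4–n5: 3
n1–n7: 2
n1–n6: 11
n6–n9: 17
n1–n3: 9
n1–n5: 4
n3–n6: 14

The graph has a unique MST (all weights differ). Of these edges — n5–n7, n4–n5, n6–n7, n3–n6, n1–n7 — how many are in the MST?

2

Kruskal's algorithm — process edges by increasing weight (ties by edge label):
n5–n6 (1): add — endpoints in different components.
n1–n7 (2): add — endpoints in different components.
n4–n5 (3): add — endpoints in different components.
n1–n5 (4): add — endpoints in different components.
n3–n5 (6): add — endpoints in different components.
n6–n7 (7): skip — n7 and n6 already connected.
n1–n3 (9): skip — n3 and n1 already connected.
n5–n7 (10): skip — n7 and n5 already connected.
n1–n6 (11): skip — n1 and n6 already connected.
n3–n9 (12): add — endpoints in different components.
MST edge set: {n5–n6, n1–n7, n4–n5, n1–n5, n3–n5, n3–n9}.
Of the listed edges, {n4–n5, n1–n7} are in the MST → 2.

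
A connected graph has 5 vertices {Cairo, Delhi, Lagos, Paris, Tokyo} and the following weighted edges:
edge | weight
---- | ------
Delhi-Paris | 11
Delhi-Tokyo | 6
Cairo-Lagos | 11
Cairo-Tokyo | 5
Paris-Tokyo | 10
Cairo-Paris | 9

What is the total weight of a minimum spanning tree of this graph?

Grow the tree from Tokyo using Prim:
Step 1: frontier [Cairo-Tokyo 5, Delhi-Tokyo 6, Paris-Tokyo 10] → take Cairo-Tokyo (5); add Cairo.
Step 2: frontier [Cairo-Paris 9, Cairo-Lagos 11, Delhi-Tokyo 6, Paris-Tokyo 10] → take Delhi-Tokyo (6); add Delhi.
Step 3: frontier [Cairo-Paris 9, Cairo-Lagos 11, Delhi-Paris 11, Paris-Tokyo 10] → take Cairo-Paris (9); add Paris.
Step 4: frontier [Cairo-Lagos 11] → take Cairo-Lagos (11); add Lagos.
MST edges: Cairo-Tokyo, Delhi-Tokyo, Cairo-Paris, Cairo-Lagos; total weight 5+6+9+11 = 31.

31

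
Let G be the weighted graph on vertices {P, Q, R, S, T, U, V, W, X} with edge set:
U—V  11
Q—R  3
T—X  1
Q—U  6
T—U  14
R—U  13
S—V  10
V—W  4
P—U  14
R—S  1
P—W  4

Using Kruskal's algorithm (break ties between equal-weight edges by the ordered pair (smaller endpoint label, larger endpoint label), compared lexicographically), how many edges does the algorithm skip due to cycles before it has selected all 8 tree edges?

3

Kruskal's algorithm — process edges by increasing weight (ties by edge label):
R—S (1): add — endpoints in different components.
T—X (1): add — endpoints in different components.
Q—R (3): add — endpoints in different components.
P—W (4): add — endpoints in different components.
V—W (4): add — endpoints in different components.
Q—U (6): add — endpoints in different components.
S—V (10): add — endpoints in different components.
U—V (11): skip — U and V already connected.
R—U (13): skip — U and R already connected.
P—U (14): skip — P and U already connected.
T—U (14): add — endpoints in different components.
Edges rejected before the tree was complete: 3.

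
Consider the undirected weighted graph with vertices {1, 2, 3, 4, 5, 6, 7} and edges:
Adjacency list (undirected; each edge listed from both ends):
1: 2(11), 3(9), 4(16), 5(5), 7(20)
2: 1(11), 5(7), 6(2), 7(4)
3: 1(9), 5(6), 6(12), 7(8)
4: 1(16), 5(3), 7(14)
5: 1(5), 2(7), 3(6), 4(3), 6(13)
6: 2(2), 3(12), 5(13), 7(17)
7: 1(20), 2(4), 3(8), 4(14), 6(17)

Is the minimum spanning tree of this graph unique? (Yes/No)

Sort edges by weight, then run Kruskal:
2 6 (2): add. Components now {1} {2,6} {3} {4} {5} {7}
4 5 (3): add. Components now {1} {2,6} {3} {4,5} {7}
2 7 (4): add. Components now {1} {2,6,7} {3} {4,5}
1 5 (5): add. Components now {1,4,5} {2,6,7} {3}
3 5 (6): add. Components now {1,3,4,5} {2,6,7}
2 5 (7): add. Components now {1,2,3,4,5,6,7}
Every non-tree edge has weight strictly greater than the heaviest edge on the tree path between its endpoints, so the MST is unique.

Yes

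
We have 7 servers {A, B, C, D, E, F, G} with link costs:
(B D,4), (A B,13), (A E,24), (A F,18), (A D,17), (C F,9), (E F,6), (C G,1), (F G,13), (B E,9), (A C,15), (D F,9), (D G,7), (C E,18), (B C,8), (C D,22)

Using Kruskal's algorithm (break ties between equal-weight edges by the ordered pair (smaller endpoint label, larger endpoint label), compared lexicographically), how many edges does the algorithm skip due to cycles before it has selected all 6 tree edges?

Kruskal's algorithm — process edges by increasing weight (ties by edge label):
C G (1): add. Components now {A} {B} {C,G} {D} {E} {F}
B D (4): add. Components now {A} {B,D} {C,G} {E} {F}
E F (6): add. Components now {A} {B,D} {C,G} {E,F}
D G (7): add. Components now {A} {B,C,D,G} {E,F}
B C (8): skip — B and C already connected.
B E (9): add. Components now {A} {B,C,D,E,F,G}
C F (9): skip — C and F already connected.
D F (9): skip — D and F already connected.
A B (13): add. Components now {A,B,C,D,E,F,G}
Edges rejected before the tree was complete: 3.

3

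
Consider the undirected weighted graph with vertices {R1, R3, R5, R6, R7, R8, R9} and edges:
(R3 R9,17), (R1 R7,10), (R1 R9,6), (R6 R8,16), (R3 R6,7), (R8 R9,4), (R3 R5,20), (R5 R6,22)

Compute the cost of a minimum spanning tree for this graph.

Grow the tree from R6 using Prim:
Step 1: cheapest edge leaving the tree is R3 R6 (7); add R3.
Step 2: cheapest edge leaving the tree is R6 R8 (16); add R8.
Step 3: cheapest edge leaving the tree is R8 R9 (4); add R9.
Step 4: cheapest edge leaving the tree is R1 R9 (6); add R1.
Step 5: cheapest edge leaving the tree is R1 R7 (10); add R7.
Step 6: cheapest edge leaving the tree is R3 R5 (20); add R5.
MST edges: R3 R6, R6 R8, R8 R9, R1 R9, R1 R7, R3 R5; total weight 7+16+4+6+10+20 = 63.

63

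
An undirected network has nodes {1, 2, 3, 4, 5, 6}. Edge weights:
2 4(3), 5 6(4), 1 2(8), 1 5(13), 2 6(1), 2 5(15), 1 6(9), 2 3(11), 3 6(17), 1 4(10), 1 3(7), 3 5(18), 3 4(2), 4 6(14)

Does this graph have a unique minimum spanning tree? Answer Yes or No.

Yes

Kruskal: consider edges lightest-first.
2 6 (1): add. Components now {1} {2,6} {3} {4} {5}
3 4 (2): add. Components now {1} {2,6} {3,4} {5}
2 4 (3): add. Components now {1} {2,3,4,6} {5}
5 6 (4): add. Components now {1} {2,3,4,5,6}
1 3 (7): add. Components now {1,2,3,4,5,6}
Every non-tree edge has weight strictly greater than the heaviest edge on the tree path between its endpoints, so the MST is unique.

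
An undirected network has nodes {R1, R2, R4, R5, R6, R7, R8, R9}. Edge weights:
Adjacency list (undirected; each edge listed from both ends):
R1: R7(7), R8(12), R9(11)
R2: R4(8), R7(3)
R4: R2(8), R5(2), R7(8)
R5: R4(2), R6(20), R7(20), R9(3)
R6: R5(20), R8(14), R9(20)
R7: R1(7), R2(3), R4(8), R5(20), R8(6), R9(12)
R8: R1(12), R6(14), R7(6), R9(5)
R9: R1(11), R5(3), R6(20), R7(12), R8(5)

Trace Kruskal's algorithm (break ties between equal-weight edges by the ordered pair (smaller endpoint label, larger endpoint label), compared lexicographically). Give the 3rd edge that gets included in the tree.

R5-R9

Kruskal's algorithm — process edges by increasing weight (ties by edge label):
R4—R5 (2): add — endpoints in different components.
R2—R7 (3): add — endpoints in different components.
R5—R9 (3): add — endpoints in different components.
R8—R9 (5): add — endpoints in different components.
R7—R8 (6): add — endpoints in different components.
R1—R7 (7): add — endpoints in different components.
R2—R4 (8): skip — R2 and R4 already connected.
R4—R7 (8): skip — R7 and R4 already connected.
R1—R9 (11): skip — R1 and R9 already connected.
R1—R8 (12): skip — R1 and R8 already connected.
R7—R9 (12): skip — R7 and R9 already connected.
R6—R8 (14): add — endpoints in different components.
The 3rd edge added is R5—R9.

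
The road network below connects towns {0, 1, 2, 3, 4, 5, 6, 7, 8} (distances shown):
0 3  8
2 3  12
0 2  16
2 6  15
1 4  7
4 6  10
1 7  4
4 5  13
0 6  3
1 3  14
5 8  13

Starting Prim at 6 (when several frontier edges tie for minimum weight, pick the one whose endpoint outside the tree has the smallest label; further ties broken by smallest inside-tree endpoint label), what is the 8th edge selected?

5-8

Grow the tree from 6 using Prim:
Step 1: cheapest edge leaving the tree is 0 6 (3); add 0.
Step 2: cheapest edge leaving the tree is 0 3 (8); add 3.
Step 3: cheapest edge leaving the tree is 4 6 (10); add 4.
Step 4: cheapest edge leaving the tree is 1 4 (7); add 1.
Step 5: cheapest edge leaving the tree is 1 7 (4); add 7.
Step 6: cheapest edge leaving the tree is 2 3 (12); add 2.
Step 7: cheapest edge leaving the tree is 4 5 (13); add 5.
Step 8: cheapest edge leaving the tree is 5 8 (13); add 8.
The 8th edge added is 5 8.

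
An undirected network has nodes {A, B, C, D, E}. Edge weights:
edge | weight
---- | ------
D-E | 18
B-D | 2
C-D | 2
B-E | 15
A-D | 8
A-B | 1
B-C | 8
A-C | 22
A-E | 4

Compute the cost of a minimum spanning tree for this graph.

Grow the tree from C using Prim:
Step 1: cheapest edge leaving the tree is C-D (2); add D.
Step 2: cheapest edge leaving the tree is B-D (2); add B.
Step 3: cheapest edge leaving the tree is A-B (1); add A.
Step 4: cheapest edge leaving the tree is A-E (4); add E.
MST edges: C-D, B-D, A-B, A-E; total weight 2+2+1+4 = 9.

9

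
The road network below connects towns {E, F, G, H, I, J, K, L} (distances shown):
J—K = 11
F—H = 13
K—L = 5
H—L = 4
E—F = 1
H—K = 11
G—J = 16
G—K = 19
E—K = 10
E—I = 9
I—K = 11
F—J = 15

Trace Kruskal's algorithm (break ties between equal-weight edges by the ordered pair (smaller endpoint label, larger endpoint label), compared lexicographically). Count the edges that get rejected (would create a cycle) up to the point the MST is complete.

4

Kruskal: consider edges lightest-first.
E—F (1): add — endpoints in different components.
H—L (4): add — endpoints in different components.
K—L (5): add — endpoints in different components.
E—I (9): add — endpoints in different components.
E—K (10): add — endpoints in different components.
H—K (11): skip — H and K already connected.
I—K (11): skip — I and K already connected.
J—K (11): add — endpoints in different components.
F—H (13): skip — F and H already connected.
F—J (15): skip — F and J already connected.
G—J (16): add — endpoints in different components.
Edges rejected before the tree was complete: 4.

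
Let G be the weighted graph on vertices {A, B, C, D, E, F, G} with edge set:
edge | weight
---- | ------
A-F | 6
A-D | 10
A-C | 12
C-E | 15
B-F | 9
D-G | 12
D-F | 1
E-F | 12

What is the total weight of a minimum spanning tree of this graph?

Prim, starting at D.
Step 1: frontier [D-F 1, A-D 10, D-G 12] → take D-F (1); add F.
Step 2: frontier [A-D 10, D-G 12, A-F 6, B-F 9, E-F 12] → take A-F (6); add A.
Step 3: frontier [A-C 12, D-G 12, B-F 9, E-F 12] → take B-F (9); add B.
Step 4: frontier [A-C 12, D-G 12, E-F 12] → take A-C (12); add C.
Step 5: frontier [C-E 15, D-G 12, E-F 12] → take E-F (12); add E.
Step 6: frontier [D-G 12] → take D-G (12); add G.
MST edges: D-F, A-F, B-F, A-C, E-F, D-G; total weight 1+6+9+12+12+12 = 52.

52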